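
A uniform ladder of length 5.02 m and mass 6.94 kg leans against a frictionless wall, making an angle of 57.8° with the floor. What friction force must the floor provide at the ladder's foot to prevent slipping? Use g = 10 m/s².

f ≈ 21.9 N

About the foot of the ladder:
Ladder weight 6.94×10 = 69.4 N acts at 2.51 m along the ladder; its horizontal arm is 2.51·cos57.8° = 1.338 m → τ = 92.86 N·m clockwise.
Wall normal N acts horizontally at the top; its moment arm is the height L sinθ = 5.02·sin57.8° = 4.248 m, counterclockwise.
For rotational equilibrium, N × 4.248 = 92.86, so N = 21.9 N.
ΣFx = 0: friction at the foot balances the wall's push, so f = N_wall = 21.9 N.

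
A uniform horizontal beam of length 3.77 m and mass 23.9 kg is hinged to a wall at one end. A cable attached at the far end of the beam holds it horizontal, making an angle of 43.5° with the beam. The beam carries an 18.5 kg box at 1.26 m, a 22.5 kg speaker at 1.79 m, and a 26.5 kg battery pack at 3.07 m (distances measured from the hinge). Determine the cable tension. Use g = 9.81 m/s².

T ≈ 718 N

About the hinge:
Beam weight: 23.9 × 9.81 = 234.5 N down at 1.885 m → arm 1.885 m, τ = 234.5 × 1.885 = 442 N·m clockwise.
Box: 18.5 × 9.81 = 181.5 N down at 1.26 m → arm 1.26 m, τ = 181.5 × 1.26 = 228.7 N·m clockwise.
Speaker: 22.5 × 9.81 = 220.7 N down at 1.79 m → arm 1.79 m, τ = 220.7 × 1.79 = 395.1 N·m clockwise.
Battery pack: 26.5 × 9.81 = 260 N down at 3.07 m → arm 3.07 m, τ = 260 × 3.07 = 798.2 N·m clockwise.
Total clockwise load moment = 1864 N·m.
The cable tension T acts at 3.77 m; only its component perpendicular to the beam, T sinθ, produces torque. sin 43.5° = 0.6884.
For rotational equilibrium, T × 3.77 × 0.6884 = 1864, so T = 1864 / 2.595 = 718 N.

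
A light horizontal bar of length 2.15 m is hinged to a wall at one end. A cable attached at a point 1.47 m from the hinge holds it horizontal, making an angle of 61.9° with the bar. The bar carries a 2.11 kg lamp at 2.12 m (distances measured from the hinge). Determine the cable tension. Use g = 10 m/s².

About the hinge:
Lamp: 2.11 × 10 = 21.1 N down at 2.12 m → arm 2.12 m, τ = 21.1 × 2.12 = 44.73 N·m clockwise.
Total clockwise load moment = 44.73 N·m.
The cable tension T acts at 1.47 m; only its component perpendicular to the bar, T sinθ, produces torque. sin 61.9° = 0.8821.
For rotational equilibrium, T × 1.47 × 0.8821 = 44.73, so T = 44.73 / 1.297 = 34.5 N.

T ≈ 34.5 N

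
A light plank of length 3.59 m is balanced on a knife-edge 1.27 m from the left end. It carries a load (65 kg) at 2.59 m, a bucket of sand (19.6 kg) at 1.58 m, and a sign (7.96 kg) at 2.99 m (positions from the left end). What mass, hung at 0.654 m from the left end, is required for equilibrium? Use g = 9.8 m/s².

About the knife-edge (at 1.27 m from the left end):
Load: 65 × 9.8 = 637 N down at 2.59 m → arm 1.32 m, τ = 637 × 1.32 = 840.8 N·m clockwise.
Bucket of sand: 19.6 × 9.8 = 192.1 N down at 1.58 m → arm 0.31 m, τ = 192.1 × 0.31 = 59.55 N·m clockwise.
Sign: 7.96 × 9.8 = 78.01 N down at 2.99 m → arm 1.72 m, τ = 78.01 × 1.72 = 134.2 N·m clockwise.
Net moment of known loads = 1035 N·m clockwise.
An unknown mass m at 0.654 m has arm 0.616 m; its moment is m·g·0.616 counterclockwise.
Balancing moments: m × 9.8 × 0.616 = 1035, giving m = 1035 / (9.8 × 0.616) = 171 kg.

m ≈ 171 kg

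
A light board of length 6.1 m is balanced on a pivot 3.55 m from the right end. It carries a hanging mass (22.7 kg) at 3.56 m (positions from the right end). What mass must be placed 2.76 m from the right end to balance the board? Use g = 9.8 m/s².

Taking torques about the pivot (at 3.55 m from the right end):
Hanging mass: 22.7 × 9.8 = 222.5 N down at 3.56 m → arm 0.01 m, τ = 222.5 × 0.01 = 2.225 N·m counterclockwise.
Net moment of known loads = 2.225 N·m counterclockwise.
An unknown mass m at 2.76 m has arm 0.79 m; its moment is m·g·0.79 clockwise.
Στ = 0 ⇒ m × 9.8 × 0.79 = 2.225 ⇒ m = 2.225 / (9.8 × 0.79) = 0.287 kg.

m ≈ 0.287 kg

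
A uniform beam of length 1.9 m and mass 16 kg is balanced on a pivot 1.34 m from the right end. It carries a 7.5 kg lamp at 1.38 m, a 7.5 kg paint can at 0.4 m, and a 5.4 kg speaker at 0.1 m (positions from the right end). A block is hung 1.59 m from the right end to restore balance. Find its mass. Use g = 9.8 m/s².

Choose the pivot (at 1.34 m from the right end) as the axis so the support reaction has zero arm there.
Beam weight: 16 × 9.8 = 156.8 N down at 0.95 m → arm 0.39 m, τ = 156.8 × 0.39 = 61.15 N·m clockwise.
Lamp: 7.5 × 9.8 = 73.5 N down at 1.38 m → arm 0.04 m, τ = 73.5 × 0.04 = 2.94 N·m counterclockwise.
Paint can: 7.5 × 9.8 = 73.5 N down at 0.4 m → arm 0.94 m, τ = 73.5 × 0.94 = 69.09 N·m clockwise.
Speaker: 5.4 × 9.8 = 52.92 N down at 0.1 m → arm 1.24 m, τ = 52.92 × 1.24 = 65.62 N·m clockwise.
Net moment of known loads = 192.9 N·m clockwise.
An unknown mass m at 1.59 m has arm 0.25 m; its moment is m·g·0.25 counterclockwise.
Στ = 0 ⇒ m × 9.8 × 0.25 = 192.9 ⇒ m = 192.9 / (9.8 × 0.25) = 78.7 kg.

m ≈ 78.7 kg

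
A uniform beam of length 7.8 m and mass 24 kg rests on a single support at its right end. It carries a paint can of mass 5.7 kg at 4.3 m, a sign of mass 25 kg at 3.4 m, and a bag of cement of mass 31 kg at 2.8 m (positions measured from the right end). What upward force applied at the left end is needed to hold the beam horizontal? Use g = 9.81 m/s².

Choose the right end as the axis so the unknown pivot reaction has zero arm there.
Beam weight: 24 × 9.81 = 235.4 N down at 3.9 m → arm 3.9 m, τ = 235.4 × 3.9 = 918.1 N·m counterclockwise.
Paint can: 5.7 × 9.81 = 55.92 N down at 4.3 m → arm 4.3 m, τ = 55.92 × 4.3 = 240.5 N·m counterclockwise.
Sign: 25 × 9.81 = 245.2 N down at 3.4 m → arm 3.4 m, τ = 245.2 × 3.4 = 833.7 N·m counterclockwise.
Bag of cement: 31 × 9.81 = 304.1 N down at 2.8 m → arm 2.8 m, τ = 304.1 × 2.8 = 851.5 N·m counterclockwise.
Net moment of the loads = 2844 N·m counterclockwise.
The upward force F acts at the left end, arm 7.8 m, giving F × 7.8 clockwise.
For rotational equilibrium, F × 7.8 = 2844, so F = 2844 / 7.8 = 365 N.

F ≈ 365 N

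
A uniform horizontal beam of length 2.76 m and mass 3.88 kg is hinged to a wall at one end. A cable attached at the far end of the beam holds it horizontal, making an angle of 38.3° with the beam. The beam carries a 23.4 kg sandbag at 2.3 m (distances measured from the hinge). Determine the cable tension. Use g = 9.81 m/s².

Take moments about the hinge.
Beam weight: 3.88 × 9.81 = 38.06 N down at 1.38 m → arm 1.38 m, τ = 38.06 × 1.38 = 52.52 N·m clockwise.
Sandbag: 23.4 × 9.81 = 229.6 N down at 2.3 m → arm 2.3 m, τ = 229.6 × 2.3 = 528.1 N·m clockwise.
Total clockwise load moment = 580.6 N·m.
The cable tension T acts at 2.76 m; only its component perpendicular to the beam, T sinθ, produces torque. sin 38.3° = 0.6198.
Στ = 0 ⇒ T × 2.76 × 0.6198 = 580.6 ⇒ T = 580.6 / 1.711 = 339 N.

T ≈ 339 N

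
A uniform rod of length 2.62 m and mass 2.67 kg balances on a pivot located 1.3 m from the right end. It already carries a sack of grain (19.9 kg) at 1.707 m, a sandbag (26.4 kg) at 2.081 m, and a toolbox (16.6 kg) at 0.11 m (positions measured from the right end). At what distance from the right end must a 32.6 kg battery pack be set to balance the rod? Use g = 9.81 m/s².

x ≈ 1.02 m from the right end

Taking torques about the pivot (at 1.3 m from the right end):
Beam weight: 2.67 × 9.81 = 26.19 N down at 1.31 m → arm 0.01 m, τ = 26.19 × 0.01 = 0.2619 N·m counterclockwise.
Sack of grain: 19.9 × 9.81 = 195.2 N down at 1.707 m → arm 0.407 m, τ = 195.2 × 0.407 = 79.45 N·m counterclockwise.
Sandbag: 26.4 × 9.81 = 259 N down at 2.081 m → arm 0.781 m, τ = 259 × 0.781 = 202.3 N·m counterclockwise.
Toolbox: 16.6 × 9.81 = 162.8 N down at 0.11 m → arm 1.19 m, τ = 162.8 × 1.19 = 193.7 N·m clockwise.
Net moment of existing loads = 88.31 N·m counterclockwise.
The battery pack weighs 32.6 × 9.81 = 319.8 N and must supply an equal clockwise moment, so its lever arm about the pivot is 88.31 / 319.8 = 0.276 m.
That puts it at 1.3 − 0.276 = 1.02 m from the right end.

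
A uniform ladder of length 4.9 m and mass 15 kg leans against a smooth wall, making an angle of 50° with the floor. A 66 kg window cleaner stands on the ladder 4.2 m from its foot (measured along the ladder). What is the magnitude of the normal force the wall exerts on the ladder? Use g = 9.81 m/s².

Take moments about the foot of the ladder.
Ladder weight 15×9.81 = 147.2 N acts at 2.45 m along the ladder; its horizontal arm is 2.45·cos50° = 1.575 m → τ = 231.8 N·m clockwise.
Window cleaner: 66×9.81 = 647.5 N at 4.2 m → arm 2.7 m → τ = 1748 N·m clockwise.
Wall normal N acts horizontally at the top; its moment arm is the height L sinθ = 4.9·sin50° = 3.754 m, counterclockwise.
Στ = 0 ⇒ N × 3.754 = 1980 ⇒ N = 527 N.

N_wall ≈ 527 N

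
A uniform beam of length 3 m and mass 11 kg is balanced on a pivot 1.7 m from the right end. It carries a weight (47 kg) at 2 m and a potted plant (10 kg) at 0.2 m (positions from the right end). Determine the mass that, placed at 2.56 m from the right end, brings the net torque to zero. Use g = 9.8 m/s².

m ≈ 3.6 kg

Take moments about the pivot (at 1.7 m from the right end).
Beam weight: 11 × 9.8 = 107.8 N down at 1.5 m → arm 0.2 m, τ = 107.8 × 0.2 = 21.56 N·m clockwise.
Weight: 47 × 9.8 = 460.6 N down at 2 m → arm 0.3 m, τ = 460.6 × 0.3 = 138.2 N·m counterclockwise.
Potted plant: 10 × 9.8 = 98 N down at 0.2 m → arm 1.5 m, τ = 98 × 1.5 = 147 N·m clockwise.
Net moment of known loads = 30.36 N·m clockwise.
An unknown mass m at 2.56 m has arm 0.86 m; its moment is m·g·0.86 counterclockwise.
Στ = 0 ⇒ m × 9.8 × 0.86 = 30.36 ⇒ m = 30.36 / (9.8 × 0.86) = 3.6 kg.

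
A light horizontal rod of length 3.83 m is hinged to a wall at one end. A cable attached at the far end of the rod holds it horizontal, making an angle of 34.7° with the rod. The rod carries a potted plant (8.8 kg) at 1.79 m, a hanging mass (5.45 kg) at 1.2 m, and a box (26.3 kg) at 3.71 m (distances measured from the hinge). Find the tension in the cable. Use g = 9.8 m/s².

T ≈ 539 N

About the hinge:
Potted plant: 8.8 × 9.8 = 86.24 N down at 1.79 m → arm 1.79 m, τ = 86.24 × 1.79 = 154.4 N·m clockwise.
Hanging mass: 5.45 × 9.8 = 53.41 N down at 1.2 m → arm 1.2 m, τ = 53.41 × 1.2 = 64.09 N·m clockwise.
Box: 26.3 × 9.8 = 257.7 N down at 3.71 m → arm 3.71 m, τ = 257.7 × 3.71 = 956.1 N·m clockwise.
Total clockwise load moment = 1175 N·m.
The cable tension T acts at 3.83 m; only its component perpendicular to the rod, T sinθ, produces torque. sin 34.7° = 0.5693.
Στ = 0 ⇒ T × 3.83 × 0.5693 = 1175 ⇒ T = 1175 / 2.18 = 539 N.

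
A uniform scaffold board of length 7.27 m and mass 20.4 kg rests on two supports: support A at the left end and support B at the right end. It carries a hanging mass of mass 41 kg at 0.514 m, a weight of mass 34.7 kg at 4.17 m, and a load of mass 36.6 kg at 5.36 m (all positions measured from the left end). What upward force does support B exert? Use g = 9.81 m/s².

Taking torques about support A:
Beam weight: 20.4 × 9.81 = 200.1 N down at 3.635 m → arm 3.635 m, τ = 200.1 × 3.635 = 727.4 N·m clockwise.
Hanging mass: 41 × 9.81 = 402.2 N down at 0.514 m → arm 0.514 m, τ = 402.2 × 0.514 = 206.7 N·m clockwise.
Weight: 34.7 × 9.81 = 340.4 N down at 4.17 m → arm 4.17 m, τ = 340.4 × 4.17 = 1419 N·m clockwise.
Load: 36.6 × 9.81 = 359 N down at 5.36 m → arm 5.36 m, τ = 359 × 5.36 = 1924 N·m clockwise.
Net load moment about support A = 4277 N·m clockwise.
Reaction R at support B is upward at 7.27 m, arm 7.27 m → moment R × 7.27 counterclockwise.
Balancing moments: R × 7.27 = 4277, giving R = 588 N.

R_B ≈ 588 N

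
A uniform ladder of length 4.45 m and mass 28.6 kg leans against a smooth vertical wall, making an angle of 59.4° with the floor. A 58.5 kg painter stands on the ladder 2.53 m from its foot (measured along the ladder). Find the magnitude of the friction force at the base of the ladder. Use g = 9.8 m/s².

Take moments about the foot of the ladder.
Ladder weight 28.6×9.8 = 280.3 N acts at 2.225 m along the ladder; its horizontal arm is 2.225·cos59.4° = 1.133 m → τ = 317.6 N·m clockwise.
Painter: 58.5×9.8 = 573.3 N at 2.53 m → arm 1.288 m → τ = 738.4 N·m clockwise.
Wall normal N acts horizontally at the top; its moment arm is the height L sinθ = 4.45·sin59.4° = 3.83 m, counterclockwise.
Στ = 0 ⇒ N × 3.83 = 1056 ⇒ N = 276 N.
ΣFx = 0: friction at the foot balances the wall's push, so f = N_wall = 276 N.

f ≈ 276 N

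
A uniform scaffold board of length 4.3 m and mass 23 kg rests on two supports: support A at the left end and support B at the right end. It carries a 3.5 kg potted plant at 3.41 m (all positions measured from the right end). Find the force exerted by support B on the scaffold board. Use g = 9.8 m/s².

R_B ≈ 120 N

Sum moments about support A (its reaction then has zero moment arm).
Beam weight: 23 × 9.8 = 225.4 N down at 2.15 m → arm 2.15 m, τ = 225.4 × 2.15 = 484.6 N·m clockwise.
Potted plant: 3.5 × 9.8 = 34.3 N down at 3.41 m → arm 0.89 m, τ = 34.3 × 0.89 = 30.53 N·m clockwise.
Net load moment about support A = 515.1 N·m clockwise.
Reaction R at support B is upward at 0 m, arm 4.3 m → moment R × 4.3 counterclockwise.
For rotational equilibrium, R × 4.3 = 515.1, so R = 120 N.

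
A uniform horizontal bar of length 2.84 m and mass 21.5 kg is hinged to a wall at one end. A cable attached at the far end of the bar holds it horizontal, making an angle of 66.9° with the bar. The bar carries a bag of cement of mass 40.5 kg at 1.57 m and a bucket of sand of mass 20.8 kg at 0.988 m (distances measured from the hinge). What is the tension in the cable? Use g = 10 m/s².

T ≈ 439 N

Take moments about the hinge.
Beam weight: 21.5 × 10 = 215 N down at 1.42 m → arm 1.42 m, τ = 215 × 1.42 = 305.3 N·m clockwise.
Bag of cement: 40.5 × 10 = 405 N down at 1.57 m → arm 1.57 m, τ = 405 × 1.57 = 635.9 N·m clockwise.
Bucket of sand: 20.8 × 10 = 208 N down at 0.988 m → arm 0.988 m, τ = 208 × 0.988 = 205.5 N·m clockwise.
Total clockwise load moment = 1147 N·m.
The cable tension T acts at 2.84 m; only its component perpendicular to the bar, T sinθ, produces torque. sin 66.9° = 0.9198.
Setting net torque to zero: T × 2.84 × 0.9198 = 1147 → T = 1147 / 2.612 = 439 N.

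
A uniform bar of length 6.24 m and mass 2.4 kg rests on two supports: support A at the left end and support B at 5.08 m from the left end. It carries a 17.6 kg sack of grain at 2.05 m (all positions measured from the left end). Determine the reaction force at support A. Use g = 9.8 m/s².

R_A ≈ 112 N

About support B:
Beam weight: 2.4 × 9.8 = 23.52 N down at 3.12 m → arm 1.96 m, τ = 23.52 × 1.96 = 46.1 N·m counterclockwise.
Sack of grain: 17.6 × 9.8 = 172.5 N down at 2.05 m → arm 3.03 m, τ = 172.5 × 3.03 = 522.7 N·m counterclockwise.
Net load moment about support B = 568.8 N·m counterclockwise.
Reaction R at support A is upward at 0 m, arm 5.08 m → moment R × 5.08 clockwise.
Setting net torque to zero: R × 5.08 = 568.8 → R = 112 N.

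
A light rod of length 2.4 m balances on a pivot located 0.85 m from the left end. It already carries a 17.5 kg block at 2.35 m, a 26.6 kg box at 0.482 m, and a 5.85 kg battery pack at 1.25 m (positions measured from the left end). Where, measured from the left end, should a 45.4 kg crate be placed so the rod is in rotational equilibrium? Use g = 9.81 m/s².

Take moments about the pivot (at 0.85 m from the left end).
Block: 17.5 × 9.81 = 171.7 N down at 2.35 m → arm 1.5 m, τ = 171.7 × 1.5 = 257.5 N·m clockwise.
Box: 26.6 × 9.81 = 260.9 N down at 0.482 m → arm 0.368 m, τ = 260.9 × 0.368 = 96.01 N·m counterclockwise.
Battery pack: 5.85 × 9.81 = 57.39 N down at 1.25 m → arm 0.4 m, τ = 57.39 × 0.4 = 22.96 N·m clockwise.
Net moment of existing loads = 184.5 N·m clockwise.
The crate weighs 45.4 × 9.81 = 445.4 N and must supply an equal counterclockwise moment, so its lever arm about the pivot is 184.5 / 445.4 = 0.414 m.
That puts it at 0.85 − 0.414 = 0.436 m from the left end.

x ≈ 0.436 m from the left end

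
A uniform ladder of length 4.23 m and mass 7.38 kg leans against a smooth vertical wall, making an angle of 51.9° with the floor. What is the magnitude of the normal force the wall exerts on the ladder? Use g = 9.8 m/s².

Choose the foot of the ladder as the axis so the floor normal and friction both act there and drop out.
Ladder weight 7.38×9.8 = 72.32 N acts at 2.115 m along the ladder; its horizontal arm is 2.115·cos51.9° = 1.305 m → τ = 94.38 N·m clockwise.
Wall normal N acts horizontally at the top; its moment arm is the height L sinθ = 4.23·sin51.9° = 3.329 m, counterclockwise.
Setting net torque to zero: N × 3.329 = 94.38 → N = 28.4 N.

N_wall ≈ 28.4 N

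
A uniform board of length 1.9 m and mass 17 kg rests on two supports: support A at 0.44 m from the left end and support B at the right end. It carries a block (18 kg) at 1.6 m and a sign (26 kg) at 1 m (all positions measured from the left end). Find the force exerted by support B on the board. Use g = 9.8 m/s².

R_B ≈ 296 N

Sum moments about support A (its reaction then has zero moment arm).
Beam weight: 17 × 9.8 = 166.6 N down at 0.95 m → arm 0.51 m, τ = 166.6 × 0.51 = 84.97 N·m clockwise.
Block: 18 × 9.8 = 176.4 N down at 1.6 m → arm 1.16 m, τ = 176.4 × 1.16 = 204.6 N·m clockwise.
Sign: 26 × 9.8 = 254.8 N down at 1 m → arm 0.56 m, τ = 254.8 × 0.56 = 142.7 N·m clockwise.
Net load moment about support A = 432.3 N·m clockwise.
Reaction R at support B is upward at 1.9 m, arm 1.46 m → moment R × 1.46 counterclockwise.
Balancing moments: R × 1.46 = 432.3, giving R = 296 N.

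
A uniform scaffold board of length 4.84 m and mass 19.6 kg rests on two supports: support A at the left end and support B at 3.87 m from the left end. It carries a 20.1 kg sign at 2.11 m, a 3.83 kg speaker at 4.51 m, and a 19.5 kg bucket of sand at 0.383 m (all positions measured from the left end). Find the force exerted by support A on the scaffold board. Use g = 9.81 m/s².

Sum moments about support B (its reaction then has zero moment arm).
Beam weight: 19.6 × 9.81 = 192.3 N down at 2.42 m → arm 1.45 m, τ = 192.3 × 1.45 = 278.8 N·m counterclockwise.
Sign: 20.1 × 9.81 = 197.2 N down at 2.11 m → arm 1.76 m, τ = 197.2 × 1.76 = 347.1 N·m counterclockwise.
Speaker: 3.83 × 9.81 = 37.57 N down at 4.51 m → arm 0.64 m, τ = 37.57 × 0.64 = 24.04 N·m clockwise.
Bucket of sand: 19.5 × 9.81 = 191.3 N down at 0.383 m → arm 3.487 m, τ = 191.3 × 3.487 = 667.1 N·m counterclockwise.
Net load moment about support B = 1269 N·m counterclockwise.
Reaction R at support A is upward at 0 m, arm 3.87 m → moment R × 3.87 clockwise.
Setting net torque to zero: R × 3.87 = 1269 → R = 328 N.

R_A ≈ 328 N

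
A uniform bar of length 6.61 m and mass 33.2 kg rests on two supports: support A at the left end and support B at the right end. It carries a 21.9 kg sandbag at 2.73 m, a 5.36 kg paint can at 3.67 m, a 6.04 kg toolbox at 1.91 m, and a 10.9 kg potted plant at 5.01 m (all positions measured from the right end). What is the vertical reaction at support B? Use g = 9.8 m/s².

R_B ≈ 380 N

Take moments about support A.
Beam weight: 33.2 × 9.8 = 325.4 N down at 3.305 m → arm 3.305 m, τ = 325.4 × 3.305 = 1075 N·m clockwise.
Sandbag: 21.9 × 9.8 = 214.6 N down at 2.73 m → arm 3.88 m, τ = 214.6 × 3.88 = 832.6 N·m clockwise.
Paint can: 5.36 × 9.8 = 52.53 N down at 3.67 m → arm 2.94 m, τ = 52.53 × 2.94 = 154.4 N·m clockwise.
Toolbox: 6.04 × 9.8 = 59.19 N down at 1.91 m → arm 4.7 m, τ = 59.19 × 4.7 = 278.2 N·m clockwise.
Potted plant: 10.9 × 9.8 = 106.8 N down at 5.01 m → arm 1.6 m, τ = 106.8 × 1.6 = 170.9 N·m clockwise.
Net load moment about support A = 2511 N·m clockwise.
Reaction R at support B is upward at 0 m, arm 6.61 m → moment R × 6.61 counterclockwise.
Balancing moments: R × 6.61 = 2511, giving R = 380 N.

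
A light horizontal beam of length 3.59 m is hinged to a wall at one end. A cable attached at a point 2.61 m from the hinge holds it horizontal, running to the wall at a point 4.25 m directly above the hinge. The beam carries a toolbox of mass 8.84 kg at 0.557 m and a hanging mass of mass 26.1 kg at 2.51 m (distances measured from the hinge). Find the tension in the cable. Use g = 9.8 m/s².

T ≈ 310 N

Choose the hinge as the axis so the unknown hinge reaction has zero arm there.
Toolbox: 8.84 × 9.8 = 86.63 N down at 0.557 m → arm 0.557 m, τ = 86.63 × 0.557 = 48.25 N·m clockwise.
Hanging mass: 26.1 × 9.8 = 255.8 N down at 2.51 m → arm 2.51 m, τ = 255.8 × 2.51 = 642.1 N·m clockwise.
Total clockwise load moment = 690.4 N·m.
The cable tension T acts at 2.61 m; only its component perpendicular to the beam, T sinθ, produces torque. sinθ = h/√(h²+d²) = 4.25/√(4.25²+2.61²) = 0.8521.
Setting net torque to zero: T × 2.61 × 0.8521 = 690.4 → T = 690.4 / 2.224 = 310 N.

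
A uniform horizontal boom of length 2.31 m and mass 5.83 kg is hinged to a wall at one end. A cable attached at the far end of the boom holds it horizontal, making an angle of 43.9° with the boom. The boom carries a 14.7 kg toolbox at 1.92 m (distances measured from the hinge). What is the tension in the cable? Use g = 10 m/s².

Taking torques about the hinge:
Beam weight: 5.83 × 10 = 58.3 N down at 1.155 m → arm 1.155 m, τ = 58.3 × 1.155 = 67.34 N·m clockwise.
Toolbox: 14.7 × 10 = 147 N down at 1.92 m → arm 1.92 m, τ = 147 × 1.92 = 282.2 N·m clockwise.
Total clockwise load moment = 349.5 N·m.
The cable tension T acts at 2.31 m; only its component perpendicular to the boom, T sinθ, produces torque. sin 43.9° = 0.6934.
Setting net torque to zero: T × 2.31 × 0.6934 = 349.5 → T = 349.5 / 1.602 = 218 N.

T ≈ 218 N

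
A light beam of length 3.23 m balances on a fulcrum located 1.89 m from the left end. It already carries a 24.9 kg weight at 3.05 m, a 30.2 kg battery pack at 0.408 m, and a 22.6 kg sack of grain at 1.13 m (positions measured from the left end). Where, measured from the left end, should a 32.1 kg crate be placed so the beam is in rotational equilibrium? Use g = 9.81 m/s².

Take moments about the fulcrum (at 1.89 m from the left end).
Weight: 24.9 × 9.81 = 244.3 N down at 3.05 m → arm 1.16 m, τ = 244.3 × 1.16 = 283.4 N·m clockwise.
Battery pack: 30.2 × 9.81 = 296.3 N down at 0.408 m → arm 1.482 m, τ = 296.3 × 1.482 = 439.1 N·m counterclockwise.
Sack of grain: 22.6 × 9.81 = 221.7 N down at 1.13 m → arm 0.76 m, τ = 221.7 × 0.76 = 168.5 N·m counterclockwise.
Net moment of existing loads = 324.2 N·m counterclockwise.
The crate weighs 32.1 × 9.81 = 314.9 N and must supply an equal clockwise moment, so its lever arm about the fulcrum is 324.2 / 314.9 = 1.03 m.
That puts it at 1.89 + 1.03 = 2.92 m from the left end.

x ≈ 2.92 m from the left end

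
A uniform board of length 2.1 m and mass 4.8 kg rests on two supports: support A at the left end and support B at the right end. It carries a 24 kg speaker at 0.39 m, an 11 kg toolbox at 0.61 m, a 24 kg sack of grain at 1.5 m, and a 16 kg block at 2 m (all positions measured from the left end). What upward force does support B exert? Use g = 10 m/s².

R_B ≈ 424 N

Sum moments about support A (its reaction then has zero moment arm).
Beam weight: 4.8 × 10 = 48 N down at 1.05 m → arm 1.05 m, τ = 48 × 1.05 = 50.4 N·m clockwise.
Speaker: 24 × 10 = 240 N down at 0.39 m → arm 0.39 m, τ = 240 × 0.39 = 93.6 N·m clockwise.
Toolbox: 11 × 10 = 110 N down at 0.61 m → arm 0.61 m, τ = 110 × 0.61 = 67.1 N·m clockwise.
Sack of grain: 24 × 10 = 240 N down at 1.5 m → arm 1.5 m, τ = 240 × 1.5 = 360 N·m clockwise.
Block: 16 × 10 = 160 N down at 2 m → arm 2 m, τ = 160 × 2 = 320 N·m clockwise.
Net load moment about support A = 891.1 N·m clockwise.
Reaction R at support B is upward at 2.1 m, arm 2.1 m → moment R × 2.1 counterclockwise.
Balancing moments: R × 2.1 = 891.1, giving R = 424 N.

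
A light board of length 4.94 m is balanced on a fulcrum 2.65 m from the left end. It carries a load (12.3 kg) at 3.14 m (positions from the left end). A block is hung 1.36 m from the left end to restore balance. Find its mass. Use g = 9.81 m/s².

Take moments about the fulcrum (at 2.65 m from the left end).
Load: 12.3 × 9.81 = 120.7 N down at 3.14 m → arm 0.49 m, τ = 120.7 × 0.49 = 59.14 N·m clockwise.
Net moment of known loads = 59.14 N·m clockwise.
An unknown mass m at 1.36 m has arm 1.29 m; its moment is m·g·1.29 counterclockwise.
Balancing moments: m × 9.81 × 1.29 = 59.14, giving m = 59.14 / (9.81 × 1.29) = 4.67 kg.

m ≈ 4.67 kg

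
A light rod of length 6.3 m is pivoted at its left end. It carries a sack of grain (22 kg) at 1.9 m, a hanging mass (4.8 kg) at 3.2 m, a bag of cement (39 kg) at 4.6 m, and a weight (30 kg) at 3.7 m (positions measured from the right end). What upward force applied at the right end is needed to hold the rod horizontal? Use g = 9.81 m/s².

F ≈ 399 N

Sum moments about the left end (the unknown pivot reaction has zero arm there).
Sack of grain: 22 × 9.81 = 215.8 N down at 1.9 m → arm 4.4 m, τ = 215.8 × 4.4 = 949.5 N·m clockwise.
Hanging mass: 4.8 × 9.81 = 47.09 N down at 3.2 m → arm 3.1 m, τ = 47.09 × 3.1 = 146 N·m clockwise.
Bag of cement: 39 × 9.81 = 382.6 N down at 4.6 m → arm 1.7 m, τ = 382.6 × 1.7 = 650.4 N·m clockwise.
Weight: 30 × 9.81 = 294.3 N down at 3.7 m → arm 2.6 m, τ = 294.3 × 2.6 = 765.2 N·m clockwise.
Net moment of the loads = 2511 N·m clockwise.
The upward force F acts at the right end, arm 6.3 m, giving F × 6.3 counterclockwise.
Balancing moments: F × 6.3 = 2511, giving F = 2511 / 6.3 = 399 N.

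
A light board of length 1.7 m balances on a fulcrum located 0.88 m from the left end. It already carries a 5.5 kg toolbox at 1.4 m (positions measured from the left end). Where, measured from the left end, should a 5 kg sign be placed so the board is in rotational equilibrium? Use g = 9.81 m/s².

x ≈ 0.308 m from the left end

Take moments about the fulcrum (at 0.88 m from the left end).
Toolbox: 5.5 × 9.81 = 53.96 N down at 1.4 m → arm 0.52 m, τ = 53.96 × 0.52 = 28.06 N·m clockwise.
Net moment of existing loads = 28.06 N·m clockwise.
The sign weighs 5 × 9.81 = 49.05 N and must supply an equal counterclockwise moment, so its lever arm about the fulcrum is 28.06 / 49.05 = 0.572 m.
That puts it at 0.88 − 0.572 = 0.308 m from the left end.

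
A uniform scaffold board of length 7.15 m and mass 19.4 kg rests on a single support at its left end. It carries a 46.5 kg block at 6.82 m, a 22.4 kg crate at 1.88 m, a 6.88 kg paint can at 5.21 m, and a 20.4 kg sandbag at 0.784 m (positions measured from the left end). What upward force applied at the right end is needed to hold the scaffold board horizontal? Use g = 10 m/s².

About the left end:
Beam weight: 19.4 × 10 = 194 N down at 3.575 m → arm 3.575 m, τ = 194 × 3.575 = 693.6 N·m clockwise.
Block: 46.5 × 10 = 465 N down at 6.82 m → arm 6.82 m, τ = 465 × 6.82 = 3171 N·m clockwise.
Crate: 22.4 × 10 = 224 N down at 1.88 m → arm 1.88 m, τ = 224 × 1.88 = 421.1 N·m clockwise.
Paint can: 6.88 × 10 = 68.8 N down at 5.21 m → arm 5.21 m, τ = 68.8 × 5.21 = 358.4 N·m clockwise.
Sandbag: 20.4 × 10 = 204 N down at 0.784 m → arm 0.784 m, τ = 204 × 0.784 = 159.9 N·m clockwise.
Net moment of the loads = 4804 N·m clockwise.
The upward force F acts at the right end, arm 7.15 m, giving F × 7.15 counterclockwise.
Setting net torque to zero: F × 7.15 = 4804 → F = 4804 / 7.15 = 672 N.

F ≈ 672 N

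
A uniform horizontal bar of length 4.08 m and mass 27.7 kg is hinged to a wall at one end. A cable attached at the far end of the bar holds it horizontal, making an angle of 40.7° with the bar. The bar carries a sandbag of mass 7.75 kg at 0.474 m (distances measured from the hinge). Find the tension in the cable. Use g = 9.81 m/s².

Sum moments about the hinge (the unknown hinge reaction has zero arm there).
Beam weight: 27.7 × 9.81 = 271.7 N down at 2.04 m → arm 2.04 m, τ = 271.7 × 2.04 = 554.3 N·m clockwise.
Sandbag: 7.75 × 9.81 = 76.03 N down at 0.474 m → arm 0.474 m, τ = 76.03 × 0.474 = 36.04 N·m clockwise.
Total clockwise load moment = 590.3 N·m.
The cable tension T acts at 4.08 m; only its component perpendicular to the bar, T sinθ, produces torque. sin 40.7° = 0.6521.
For rotational equilibrium, T × 4.08 × 0.6521 = 590.3, so T = 590.3 / 2.661 = 222 N.

T ≈ 222 N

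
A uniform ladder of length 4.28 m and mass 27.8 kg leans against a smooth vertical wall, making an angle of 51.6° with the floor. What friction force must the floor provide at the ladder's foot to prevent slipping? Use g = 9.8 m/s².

f ≈ 108 N

Take moments about the foot of the ladder.
Ladder weight 27.8×9.8 = 272.4 N acts at 2.14 m along the ladder; its horizontal arm is 2.14·cos51.6° = 1.329 m → τ = 362 N·m clockwise.
Wall normal N acts horizontally at the top; its moment arm is the height L sinθ = 4.28·sin51.6° = 3.354 m, counterclockwise.
Στ = 0 ⇒ N × 3.354 = 362 ⇒ N = 108 N.
ΣFx = 0: friction at the foot balances the wall's push, so f = N_wall = 108 N.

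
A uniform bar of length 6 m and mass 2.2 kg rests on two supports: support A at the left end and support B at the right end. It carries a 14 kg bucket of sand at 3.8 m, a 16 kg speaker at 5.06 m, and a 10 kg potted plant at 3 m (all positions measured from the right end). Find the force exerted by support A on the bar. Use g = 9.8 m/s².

Taking torques about support B:
Beam weight: 2.2 × 9.8 = 21.56 N down at 3 m → arm 3 m, τ = 21.56 × 3 = 64.68 N·m counterclockwise.
Bucket of sand: 14 × 9.8 = 137.2 N down at 3.8 m → arm 3.8 m, τ = 137.2 × 3.8 = 521.4 N·m counterclockwise.
Speaker: 16 × 9.8 = 156.8 N down at 5.06 m → arm 5.06 m, τ = 156.8 × 5.06 = 793.4 N·m counterclockwise.
Potted plant: 10 × 9.8 = 98 N down at 3 m → arm 3 m, τ = 98 × 3 = 294 N·m counterclockwise.
Net load moment about support B = 1673 N·m counterclockwise.
Reaction R at support A is upward at 6 m, arm 6 m → moment R × 6 clockwise.
Στ = 0 ⇒ R × 6 = 1673 ⇒ R = 279 N.

R_A ≈ 279 N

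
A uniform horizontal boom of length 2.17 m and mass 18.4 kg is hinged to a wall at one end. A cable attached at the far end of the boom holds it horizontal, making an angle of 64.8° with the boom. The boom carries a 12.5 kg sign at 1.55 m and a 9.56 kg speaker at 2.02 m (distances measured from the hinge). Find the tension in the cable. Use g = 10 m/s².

Take moments about the hinge.
Beam weight: 18.4 × 10 = 184 N down at 1.085 m → arm 1.085 m, τ = 184 × 1.085 = 199.6 N·m clockwise.
Sign: 12.5 × 10 = 125 N down at 1.55 m → arm 1.55 m, τ = 125 × 1.55 = 193.8 N·m clockwise.
Speaker: 9.56 × 10 = 95.6 N down at 2.02 m → arm 2.02 m, τ = 95.6 × 2.02 = 193.1 N·m clockwise.
Total clockwise load moment = 586.5 N·m.
The cable tension T acts at 2.17 m; only its component perpendicular to the boom, T sinθ, produces torque. sin 64.8° = 0.9048.
Στ = 0 ⇒ T × 2.17 × 0.9048 = 586.5 ⇒ T = 586.5 / 1.963 = 299 N.

T ≈ 299 N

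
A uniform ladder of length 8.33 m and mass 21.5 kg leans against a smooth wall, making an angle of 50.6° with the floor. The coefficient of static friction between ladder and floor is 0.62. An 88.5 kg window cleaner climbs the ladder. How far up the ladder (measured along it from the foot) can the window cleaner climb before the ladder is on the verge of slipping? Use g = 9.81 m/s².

About the foot of the ladder:
Ladder weight 21.5×9.81 = 210.9 N acts at 4.165 m along the ladder; its horizontal arm is 4.165·cos50.6° = 2.644 m → τ = 557.6 N·m clockwise.
Window cleaner weight 88.5×9.81 = 868.2 N at distance d → arm d·cos50.6° → τ = 868.2·d·0.6347 clockwise.
Wall normal N at the top has arm L sinθ = 6.437 m counterclockwise, so Στ = 0 gives N·6.437 = 557.6 + 551·d.
ΣFy = 0 ⇒ N_floor = 1079 N, so the maximum friction is μ_s·N_floor = 0.62×1079 = 669 N. ΣFx = 0 ⇒ N_wall = f, so at the slipping point N = 669 N.
Substituting: 669×6.437 = 557.6 + 551·d ⇒ d = (4306 − 557.6) / 551 = 6.8 m.

d ≈ 6.8 m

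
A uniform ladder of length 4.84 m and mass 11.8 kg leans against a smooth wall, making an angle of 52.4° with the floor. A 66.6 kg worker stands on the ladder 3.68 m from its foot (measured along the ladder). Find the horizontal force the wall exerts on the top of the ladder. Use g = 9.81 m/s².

N_wall ≈ 427 N

About the foot of the ladder:
Ladder weight 11.8×9.81 = 115.8 N acts at 2.42 m along the ladder; its horizontal arm is 2.42·cos52.4° = 1.477 m → τ = 171 N·m clockwise.
Worker: 66.6×9.81 = 653.3 N at 3.68 m → arm 2.245 m → τ = 1467 N·m clockwise.
Wall normal N acts horizontally at the top; its moment arm is the height L sinθ = 4.84·sin52.4° = 3.835 m, counterclockwise.
Setting net torque to zero: N × 3.835 = 1638 → N = 427 N.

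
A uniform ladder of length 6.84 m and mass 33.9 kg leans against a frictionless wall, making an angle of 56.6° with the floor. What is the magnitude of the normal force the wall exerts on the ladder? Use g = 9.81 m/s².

N_wall ≈ 110 N

Taking torques about the foot of the ladder:
Ladder weight 33.9×9.81 = 332.6 N acts at 3.42 m along the ladder; its horizontal arm is 3.42·cos56.6° = 1.883 m → τ = 626.3 N·m clockwise.
Wall normal N acts horizontally at the top; its moment arm is the height L sinθ = 6.84·sin56.6° = 5.71 m, counterclockwise.
Balancing moments: N × 5.71 = 626.3, giving N = 110 N.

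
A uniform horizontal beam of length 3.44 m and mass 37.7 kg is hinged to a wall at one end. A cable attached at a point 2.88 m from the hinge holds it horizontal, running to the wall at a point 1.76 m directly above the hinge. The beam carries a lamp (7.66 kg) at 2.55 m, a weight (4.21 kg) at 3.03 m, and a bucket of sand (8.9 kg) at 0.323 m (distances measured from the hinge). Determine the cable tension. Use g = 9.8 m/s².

T ≈ 653 N

Taking torques about the hinge:
Beam weight: 37.7 × 9.8 = 369.5 N down at 1.72 m → arm 1.72 m, τ = 369.5 × 1.72 = 635.5 N·m clockwise.
Lamp: 7.66 × 9.8 = 75.07 N down at 2.55 m → arm 2.55 m, τ = 75.07 × 2.55 = 191.4 N·m clockwise.
Weight: 4.21 × 9.8 = 41.26 N down at 3.03 m → arm 3.03 m, τ = 41.26 × 3.03 = 125 N·m clockwise.
Bucket of sand: 8.9 × 9.8 = 87.22 N down at 0.323 m → arm 0.323 m, τ = 87.22 × 0.323 = 28.17 N·m clockwise.
Total clockwise load moment = 980.1 N·m.
The cable tension T acts at 2.88 m; only its component perpendicular to the beam, T sinθ, produces torque. sinθ = h/√(h²+d²) = 1.76/√(1.76²+2.88²) = 0.5215.
Setting net torque to zero: T × 2.88 × 0.5215 = 980.1 → T = 980.1 / 1.502 = 653 N.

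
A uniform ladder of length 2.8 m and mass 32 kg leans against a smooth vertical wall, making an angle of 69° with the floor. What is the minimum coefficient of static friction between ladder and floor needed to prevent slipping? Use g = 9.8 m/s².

μ_min ≈ 0.192

Taking torques about the foot of the ladder:
Ladder weight 32×9.8 = 313.6 N acts at 1.4 m along the ladder; its horizontal arm is 1.4·cos69° = 0.5017 m → τ = 157.3 N·m clockwise.
Wall normal N acts horizontally at the top; its moment arm is the height L sinθ = 2.8·sin69° = 2.614 m, counterclockwise.
Balancing moments: N × 2.614 = 157.3, giving N = 60.18 N.
ΣFx = 0 ⇒ f = N_wall = 60.18 N. ΣFy = 0 ⇒ N_floor = 313.6 N.
μ_min = f / N_floor = 60.18 / 313.6 = 0.192.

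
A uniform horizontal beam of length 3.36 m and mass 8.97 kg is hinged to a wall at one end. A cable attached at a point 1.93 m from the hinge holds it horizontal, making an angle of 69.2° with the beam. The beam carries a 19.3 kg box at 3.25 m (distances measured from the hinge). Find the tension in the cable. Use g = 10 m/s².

Taking torques about the hinge:
Beam weight: 8.97 × 10 = 89.7 N down at 1.68 m → arm 1.68 m, τ = 89.7 × 1.68 = 150.7 N·m clockwise.
Box: 19.3 × 10 = 193 N down at 3.25 m → arm 3.25 m, τ = 193 × 3.25 = 627.2 N·m clockwise.
Total clockwise load moment = 777.9 N·m.
The cable tension T acts at 1.93 m; only its component perpendicular to the beam, T sinθ, produces torque. sin 69.2° = 0.9348.
Balancing moments: T × 1.93 × 0.9348 = 777.9, giving T = 777.9 / 1.804 = 431 N.

T ≈ 431 N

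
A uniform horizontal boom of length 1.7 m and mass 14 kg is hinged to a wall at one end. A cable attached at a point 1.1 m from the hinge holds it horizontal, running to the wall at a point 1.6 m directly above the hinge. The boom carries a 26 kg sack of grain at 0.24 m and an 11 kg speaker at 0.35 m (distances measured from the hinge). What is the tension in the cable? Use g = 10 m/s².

T ≈ 243 N

Take moments about the hinge.
Beam weight: 14 × 10 = 140 N down at 0.85 m → arm 0.85 m, τ = 140 × 0.85 = 119 N·m clockwise.
Sack of grain: 26 × 10 = 260 N down at 0.24 m → arm 0.24 m, τ = 260 × 0.24 = 62.4 N·m clockwise.
Speaker: 11 × 10 = 110 N down at 0.35 m → arm 0.35 m, τ = 110 × 0.35 = 38.5 N·m clockwise.
Total clockwise load moment = 219.9 N·m.
The cable tension T acts at 1.1 m; only its component perpendicular to the boom, T sinθ, produces torque. sinθ = h/√(h²+d²) = 1.6/√(1.6²+1.1²) = 0.824.
Setting net torque to zero: T × 1.1 × 0.824 = 219.9 → T = 219.9 / 0.9064 = 243 N.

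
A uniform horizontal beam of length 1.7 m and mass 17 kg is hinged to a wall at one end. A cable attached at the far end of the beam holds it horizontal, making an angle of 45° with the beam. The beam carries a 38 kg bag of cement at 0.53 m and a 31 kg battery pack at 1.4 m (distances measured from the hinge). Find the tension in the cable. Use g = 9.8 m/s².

Choose the hinge as the axis so the unknown hinge reaction has zero arm there.
Beam weight: 17 × 9.8 = 166.6 N down at 0.85 m → arm 0.85 m, τ = 166.6 × 0.85 = 141.6 N·m clockwise.
Bag of cement: 38 × 9.8 = 372.4 N down at 0.53 m → arm 0.53 m, τ = 372.4 × 0.53 = 197.4 N·m clockwise.
Battery pack: 31 × 9.8 = 303.8 N down at 1.4 m → arm 1.4 m, τ = 303.8 × 1.4 = 425.3 N·m clockwise.
Total clockwise load moment = 764.3 N·m.
The cable tension T acts at 1.7 m; only its component perpendicular to the beam, T sinθ, produces torque. sin 45° = 0.7071.
Στ = 0 ⇒ T × 1.7 × 0.7071 = 764.3 ⇒ T = 764.3 / 1.202 = 636 N.

T ≈ 636 N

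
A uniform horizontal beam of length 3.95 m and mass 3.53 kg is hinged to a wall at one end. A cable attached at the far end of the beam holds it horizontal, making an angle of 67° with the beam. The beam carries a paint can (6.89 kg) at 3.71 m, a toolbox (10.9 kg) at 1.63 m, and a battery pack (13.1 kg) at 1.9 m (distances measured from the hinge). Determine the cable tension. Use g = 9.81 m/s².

About the hinge:
Beam weight: 3.53 × 9.81 = 34.63 N down at 1.975 m → arm 1.975 m, τ = 34.63 × 1.975 = 68.39 N·m clockwise.
Paint can: 6.89 × 9.81 = 67.59 N down at 3.71 m → arm 3.71 m, τ = 67.59 × 3.71 = 250.8 N·m clockwise.
Toolbox: 10.9 × 9.81 = 106.9 N down at 1.63 m → arm 1.63 m, τ = 106.9 × 1.63 = 174.2 N·m clockwise.
Battery pack: 13.1 × 9.81 = 128.5 N down at 1.9 m → arm 1.9 m, τ = 128.5 × 1.9 = 244.1 N·m clockwise.
Total clockwise load moment = 737.5 N·m.
The cable tension T acts at 3.95 m; only its component perpendicular to the beam, T sinθ, produces torque. sin 67° = 0.9205.
Setting net torque to zero: T × 3.95 × 0.9205 = 737.5 → T = 737.5 / 3.636 = 203 N.

T ≈ 203 N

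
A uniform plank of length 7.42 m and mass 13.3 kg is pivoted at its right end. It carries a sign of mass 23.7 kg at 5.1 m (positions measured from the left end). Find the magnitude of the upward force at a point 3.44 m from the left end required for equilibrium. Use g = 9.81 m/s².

Choose the right end as the axis so the unknown pivot reaction has zero arm there.
Beam weight: 13.3 × 9.81 = 130.5 N down at 3.71 m → arm 3.71 m, τ = 130.5 × 3.71 = 484.2 N·m counterclockwise.
Sign: 23.7 × 9.81 = 232.5 N down at 5.1 m → arm 2.32 m, τ = 232.5 × 2.32 = 539.4 N·m counterclockwise.
Net moment of the loads = 1024 N·m counterclockwise.
The upward force F acts at a point 3.44 m from the left end, arm 3.98 m, giving F × 3.98 clockwise.
For rotational equilibrium, F × 3.98 = 1024, so F = 1024 / 3.98 = 257 N.

F ≈ 257 N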